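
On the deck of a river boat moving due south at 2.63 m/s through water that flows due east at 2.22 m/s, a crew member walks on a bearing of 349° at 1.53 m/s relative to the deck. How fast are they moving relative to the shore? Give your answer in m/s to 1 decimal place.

2.2 m/s

In east/north components (m/s): crew member relative to river boat = (-0.292, 1.502); river boat relative to water = (0.000, -2.630); water relative to ground = (2.220, 0.000).
Sum = (1.928, -1.128) m/s.
Speed = |(1.928, -1.128)| = 2.234 m/s.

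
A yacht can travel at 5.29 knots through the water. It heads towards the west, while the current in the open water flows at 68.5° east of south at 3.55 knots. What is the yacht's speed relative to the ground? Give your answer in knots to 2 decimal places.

Taking east as x and north as y: velocity relative to the water = (-5.290, 0.000) knots; the water relative to ground = (3.303, -1.301) knots.
Velocity relative to ground = (-5.290, 0.000) + (3.303, -1.301) = (-1.987, -1.301) knots.
Speed = |(-1.987, -1.301)| = 2.375 knots.

2.38 knots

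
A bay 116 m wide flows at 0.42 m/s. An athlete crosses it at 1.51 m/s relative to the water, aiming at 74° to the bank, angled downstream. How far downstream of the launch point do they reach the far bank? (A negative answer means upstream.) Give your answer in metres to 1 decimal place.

66.8 m

Perpendicular speed = 1.452 m/s; crossing time = 116 / 1.452 = 79.917 s.
Net downstream speed = 0.836 m/s.
Drift = 0.836 × 79.917 = 66.828 m (downstream).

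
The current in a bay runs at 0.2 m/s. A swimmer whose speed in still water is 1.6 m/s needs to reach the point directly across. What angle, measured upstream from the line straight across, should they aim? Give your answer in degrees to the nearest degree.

To cancel the current, the upstream component of the swimmer's velocity must equal the flow: 1.6 sin θ = 0.2.
sin θ = 0.2 / 1.6 = 0.1250.
θ = arcsin(0.1250) = 7.181°.

7°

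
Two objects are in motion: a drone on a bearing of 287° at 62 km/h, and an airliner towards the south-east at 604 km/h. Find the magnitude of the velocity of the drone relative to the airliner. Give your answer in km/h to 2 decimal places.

Taking east as x and north as y: drone velocity = (-59.291, 18.127) km/h; airliner velocity = (427.092, -427.092) km/h.
Velocity of drone relative to airliner = (-59.291, 18.127) − (427.092, -427.092) = (-486.383, 445.220) km/h.
Magnitude = |(-486.383, 445.220)| = 659.386 km/h.

659.39 km/h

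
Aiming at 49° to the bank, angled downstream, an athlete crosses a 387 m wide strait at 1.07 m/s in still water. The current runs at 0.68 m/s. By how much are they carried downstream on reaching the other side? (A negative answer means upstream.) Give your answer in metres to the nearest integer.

Perpendicular speed = 0.808 m/s; crossing time = 387 / 0.808 = 479.234 s.
Net downstream speed = 1.382 m/s.
Drift = 1.382 × 479.234 = 662.293 m (downstream).

662 m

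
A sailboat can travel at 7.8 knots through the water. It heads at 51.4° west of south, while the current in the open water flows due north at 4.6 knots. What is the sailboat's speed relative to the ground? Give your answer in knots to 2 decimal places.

6.10 knots

Taking east as x and north as y: velocity relative to the water = (-6.096, -4.866) knots; the water relative to ground = (0.000, 4.600) knots.
Velocity relative to ground = (-6.096, -4.866) + (0.000, 4.600) = (-6.096, -0.266) knots.
Speed = |(-6.096, -0.266)| = 6.102 knots.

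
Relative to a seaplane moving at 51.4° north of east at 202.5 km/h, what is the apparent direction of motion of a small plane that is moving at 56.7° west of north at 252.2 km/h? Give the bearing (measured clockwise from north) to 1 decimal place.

Taking east as x and north as y: small plane velocity = (-210.791, 138.464) km/h; seaplane velocity = (126.336, 158.258) km/h.
Velocity of small plane relative to seaplane = (-210.791, 138.464) − (126.336, 158.258) = (-337.126, -19.794) km/h.
Bearing = atan2(-337.13, -19.79) = 266.64° clockwise from north.

266.6°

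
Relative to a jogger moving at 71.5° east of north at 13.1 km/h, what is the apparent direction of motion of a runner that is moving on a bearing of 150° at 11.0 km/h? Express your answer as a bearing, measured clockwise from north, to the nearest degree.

Taking east as x and north as y: runner velocity = (5.500, -9.526) km/h; jogger velocity = (12.423, 4.157) km/h.
Velocity of runner relative to jogger = (5.500, -9.526) − (12.423, 4.157) = (-6.923, -13.683) km/h.
Bearing = atan2(-6.92, -13.68) = 206.84° clockwise from north.

207°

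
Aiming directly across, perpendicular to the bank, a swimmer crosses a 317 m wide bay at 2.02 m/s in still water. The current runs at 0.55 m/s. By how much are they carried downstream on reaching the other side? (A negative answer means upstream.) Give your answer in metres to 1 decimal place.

Perpendicular speed = 2.020 m/s; crossing time = 317 / 2.020 = 156.931 s.
Net downstream speed = 0.550 m/s.
Drift = 0.550 × 156.931 = 86.312 m (downstream).

86.3 m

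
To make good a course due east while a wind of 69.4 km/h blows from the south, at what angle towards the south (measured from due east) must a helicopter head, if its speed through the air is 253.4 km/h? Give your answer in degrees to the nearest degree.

16°

The wind pushes perpendicular to the desired track; the heading must have a component into the wind equal to 69.4 km/h: 253.4 sin θ = 69.4.
sin θ = 0.2739, so θ = 15.895°.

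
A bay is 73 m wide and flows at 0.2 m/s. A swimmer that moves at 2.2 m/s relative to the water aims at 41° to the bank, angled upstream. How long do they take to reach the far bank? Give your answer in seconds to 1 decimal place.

The component of the swimmer's velocity perpendicular to the bank is 2.2 × sin 41° = 1.443 m/s.
The current is parallel to the bank, so it does not affect the crossing time.
Time = 73 / 1.443 = 50.577 s.

50.6 s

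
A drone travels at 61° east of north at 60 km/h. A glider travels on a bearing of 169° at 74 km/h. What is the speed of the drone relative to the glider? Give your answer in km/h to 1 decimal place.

108.7 km/h

Taking east as x and north as y: drone velocity = (52.477, 29.089) km/h; glider velocity = (14.120, -72.640) km/h.
Velocity of drone relative to glider = (52.477, 29.089) − (14.120, -72.640) = (38.357, 101.729) km/h.
Magnitude = |(38.357, 101.729)| = 108.720 km/h.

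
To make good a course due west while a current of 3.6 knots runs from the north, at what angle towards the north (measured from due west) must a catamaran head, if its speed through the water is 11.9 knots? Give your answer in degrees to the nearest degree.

18°

The current pushes perpendicular to the desired track; the heading must have a component into the current equal to 3.6 knots: 11.9 sin θ = 3.6.
sin θ = 0.3025, so θ = 17.609°.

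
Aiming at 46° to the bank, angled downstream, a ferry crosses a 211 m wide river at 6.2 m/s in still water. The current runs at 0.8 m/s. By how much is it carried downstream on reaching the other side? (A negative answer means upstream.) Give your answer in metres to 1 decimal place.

Perpendicular speed = 4.460 m/s; crossing time = 211 / 4.460 = 47.310 s.
Net downstream speed = 5.107 m/s.
Drift = 5.107 × 47.310 = 241.609 m (downstream).

241.6 m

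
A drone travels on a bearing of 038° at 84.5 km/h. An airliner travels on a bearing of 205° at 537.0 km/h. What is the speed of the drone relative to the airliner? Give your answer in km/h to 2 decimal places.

Taking east as x and north as y: drone velocity = (52.023, 66.587) km/h; airliner velocity = (-226.946, -486.687) km/h.
Velocity of drone relative to airliner = (52.023, 66.587) − (-226.946, -486.687) = (278.969, 553.274) km/h.
Magnitude = |(278.969, 553.274)| = 619.626 km/h.

619.63 km/h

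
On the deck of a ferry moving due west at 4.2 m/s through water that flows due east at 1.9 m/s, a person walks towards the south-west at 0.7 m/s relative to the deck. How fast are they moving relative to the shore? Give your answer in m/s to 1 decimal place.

2.8 m/s

In east/north components (m/s): person relative to ferry = (-0.495, -0.495); ferry relative to water = (-4.200, 0.000); water relative to ground = (1.900, 0.000).
Sum = (-2.795, -0.495) m/s.
Speed = |(-2.795, -0.495)| = 2.838 m/s.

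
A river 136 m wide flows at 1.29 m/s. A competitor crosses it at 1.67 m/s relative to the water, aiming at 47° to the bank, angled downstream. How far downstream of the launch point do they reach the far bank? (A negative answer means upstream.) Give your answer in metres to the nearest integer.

Perpendicular speed = 1.221 m/s; crossing time = 136 / 1.221 = 111.351 s.
Net downstream speed = 2.429 m/s.
Drift = 2.429 × 111.351 = 270.465 m (downstream).

270 m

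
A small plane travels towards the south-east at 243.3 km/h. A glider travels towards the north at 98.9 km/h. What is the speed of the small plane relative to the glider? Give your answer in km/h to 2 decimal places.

Taking east as x and north as y: small plane velocity = (172.039, -172.039) km/h; glider velocity = (0.000, 98.900) km/h.
Velocity of small plane relative to glider = (172.039, -172.039) − (0.000, 98.900) = (172.039, -270.939) km/h.
Magnitude = |(172.039, -270.939)| = 320.945 km/h.

320.94 km/h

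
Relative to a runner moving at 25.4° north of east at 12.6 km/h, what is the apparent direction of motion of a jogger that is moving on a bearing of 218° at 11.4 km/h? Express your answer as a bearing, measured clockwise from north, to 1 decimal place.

232.0°

Taking east as x and north as y: jogger velocity = (-7.019, -8.983) km/h; runner velocity = (11.382, 5.405) km/h.
Velocity of jogger relative to runner = (-7.019, -8.983) − (11.382, 5.405) = (-18.401, -14.388) km/h.
Bearing = atan2(-18.40, -14.39) = 231.98° clockwise from north.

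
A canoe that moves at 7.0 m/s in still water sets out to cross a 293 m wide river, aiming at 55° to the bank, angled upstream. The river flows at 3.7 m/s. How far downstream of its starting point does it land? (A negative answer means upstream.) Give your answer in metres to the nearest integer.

-16 m

Perpendicular speed = 5.734 m/s; crossing time = 293 / 5.734 = 51.098 s.
Net downstream speed = -0.315 m/s.
Drift = -0.315 × 51.098 = -16.098 m (upstream).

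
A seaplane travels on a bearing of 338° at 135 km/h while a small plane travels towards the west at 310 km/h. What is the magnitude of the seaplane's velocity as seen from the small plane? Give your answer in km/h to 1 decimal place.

288.0 km/h

Taking east as x and north as y: seaplane velocity = (-50.572, 125.170) km/h; small plane velocity = (-310.000, 0.000) km/h.
Velocity of seaplane relative to small plane = (-50.572, 125.170) − (-310.000, 0.000) = (259.428, 125.170) km/h.
Magnitude = |(259.428, 125.170)| = 288.046 km/h.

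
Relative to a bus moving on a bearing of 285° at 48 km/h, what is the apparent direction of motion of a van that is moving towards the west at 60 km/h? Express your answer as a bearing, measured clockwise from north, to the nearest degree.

228°

Taking east as x and north as y: van velocity = (-60.000, 0.000) km/h; bus velocity = (-46.364, 12.423) km/h.
Velocity of van relative to bus = (-60.000, 0.000) − (-46.364, 12.423) = (-13.636, -12.423) km/h.
Bearing = atan2(-13.64, -12.42) = 227.66° clockwise from north.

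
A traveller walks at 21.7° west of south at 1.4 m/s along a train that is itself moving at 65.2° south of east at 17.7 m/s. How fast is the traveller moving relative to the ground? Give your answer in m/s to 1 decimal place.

Taking east as x and north as y: train velocity = (7.424, -16.068) m/s; traveller velocity relative to train = (-0.518, -1.301) m/s.
Velocity relative to ground = (7.424, -16.068) + (-0.518, -1.301) = (6.907, -17.368) m/s.
Speed = |(6.907, -17.368)| = 18.691 m/s.

18.7 m/s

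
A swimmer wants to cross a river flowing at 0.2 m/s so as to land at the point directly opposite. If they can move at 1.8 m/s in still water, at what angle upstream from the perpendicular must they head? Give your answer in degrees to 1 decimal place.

6.4°

To cancel the current, the upstream component of the swimmer's velocity must equal the flow: 1.8 sin θ = 0.2.
sin θ = 0.2 / 1.8 = 0.1111.
θ = arcsin(0.1111) = 6.379°.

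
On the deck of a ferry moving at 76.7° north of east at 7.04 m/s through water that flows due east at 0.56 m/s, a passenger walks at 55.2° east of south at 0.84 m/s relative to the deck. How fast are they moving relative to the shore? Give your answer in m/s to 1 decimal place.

In east/north components (m/s): passenger relative to ferry = (0.690, -0.479); ferry relative to water = (1.620, 6.851); water relative to ground = (0.560, 0.000).
Sum = (2.869, 6.372) m/s.
Speed = |(2.869, 6.372)| = 6.988 m/s.

7.0 m/s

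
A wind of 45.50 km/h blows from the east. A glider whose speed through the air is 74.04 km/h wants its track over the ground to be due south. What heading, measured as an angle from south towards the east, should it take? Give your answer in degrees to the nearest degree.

38°

The wind pushes perpendicular to the desired track; the heading must have a component into the wind equal to 45.50 km/h: 74.04 sin θ = 45.50.
sin θ = 0.6145, so θ = 37.918°.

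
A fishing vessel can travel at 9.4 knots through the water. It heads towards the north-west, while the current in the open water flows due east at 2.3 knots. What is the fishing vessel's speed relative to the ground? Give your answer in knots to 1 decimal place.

7.9 knots

Taking east as x and north as y: velocity relative to the water = (-6.647, 6.647) knots; the water relative to ground = (2.300, 0.000) knots.
Velocity relative to ground = (-6.647, 6.647) + (2.300, 0.000) = (-4.347, 6.647) knots.
Speed = |(-4.347, 6.647)| = 7.942 knots.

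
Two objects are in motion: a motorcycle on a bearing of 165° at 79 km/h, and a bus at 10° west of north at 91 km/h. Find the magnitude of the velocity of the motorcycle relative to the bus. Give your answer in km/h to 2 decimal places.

Taking east as x and north as y: motorcycle velocity = (20.447, -76.308) km/h; bus velocity = (-15.802, 89.618) km/h.
Velocity of motorcycle relative to bus = (20.447, -76.308) − (-15.802, 89.618) = (36.249, -165.926) km/h.
Magnitude = |(36.249, -165.926)| = 169.839 km/h.

169.84 km/h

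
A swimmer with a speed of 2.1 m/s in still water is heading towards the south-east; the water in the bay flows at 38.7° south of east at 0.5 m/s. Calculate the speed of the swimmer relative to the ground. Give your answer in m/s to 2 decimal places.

Taking east as x and north as y: velocity relative to the water = (1.485, -1.485) m/s; the water relative to ground = (0.390, -0.313) m/s.
Velocity relative to ground = (1.485, -1.485) + (0.390, -0.313) = (1.875, -1.798) m/s.
Speed = |(1.875, -1.798)| = 2.598 m/s.

2.60 m/s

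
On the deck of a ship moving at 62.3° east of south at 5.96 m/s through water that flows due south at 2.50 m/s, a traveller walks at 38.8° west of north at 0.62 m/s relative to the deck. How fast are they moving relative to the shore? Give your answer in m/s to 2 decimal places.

In east/north components (m/s): traveller relative to ship = (-0.388, 0.483); ship relative to water = (5.277, -2.770); water relative to ground = (0.000, -2.500).
Sum = (4.888, -4.787) m/s.
Speed = |(4.888, -4.787)| = 6.842 m/s.

6.84 m/s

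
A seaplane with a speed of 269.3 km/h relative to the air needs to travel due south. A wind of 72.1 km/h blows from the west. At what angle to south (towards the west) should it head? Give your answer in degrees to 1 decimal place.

The wind pushes perpendicular to the desired track; the heading must have a component into the wind equal to 72.1 km/h: 269.3 sin θ = 72.1.
sin θ = 0.2677, so θ = 15.529°.

15.5°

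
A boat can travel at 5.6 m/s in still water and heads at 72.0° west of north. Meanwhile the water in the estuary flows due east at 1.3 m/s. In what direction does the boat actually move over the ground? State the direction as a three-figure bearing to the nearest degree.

Taking east as x and north as y: velocity relative to the water = (-5.326, 1.730) m/s; the water relative to ground = (1.300, 0.000) m/s.
Velocity relative to ground = (-5.326, 1.730) + (1.300, 0.000) = (-4.026, 1.730) m/s.
Bearing = atan2(-4.03, 1.73) = 293.26° clockwise from north.

293°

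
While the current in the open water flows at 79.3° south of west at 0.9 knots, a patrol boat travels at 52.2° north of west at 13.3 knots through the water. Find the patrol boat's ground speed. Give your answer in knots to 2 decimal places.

12.72 knots

Taking east as x and north as y: velocity relative to the water = (-8.152, 10.509) knots; the water relative to ground = (-0.167, -0.884) knots.
Velocity relative to ground = (-8.152, 10.509) + (-0.167, -0.884) = (-8.319, 9.625) knots.
Speed = |(-8.319, 9.625)| = 12.722 knots.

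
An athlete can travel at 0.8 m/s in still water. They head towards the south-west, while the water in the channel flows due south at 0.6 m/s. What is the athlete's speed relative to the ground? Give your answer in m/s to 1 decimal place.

Taking east as x and north as y: velocity relative to the water = (-0.566, -0.566) m/s; the water relative to ground = (0.000, -0.600) m/s.
Velocity relative to ground = (-0.566, -0.566) + (0.000, -0.600) = (-0.566, -1.166) m/s.
Speed = |(-0.566, -1.166)| = 1.296 m/s.

1.3 m/s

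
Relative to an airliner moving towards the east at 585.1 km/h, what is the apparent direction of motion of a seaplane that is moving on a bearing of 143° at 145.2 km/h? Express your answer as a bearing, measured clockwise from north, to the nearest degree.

Taking east as x and north as y: seaplane velocity = (87.384, -115.962) km/h; airliner velocity = (585.100, 0.000) km/h.
Velocity of seaplane relative to airliner = (87.384, -115.962) − (585.100, 0.000) = (-497.716, -115.962) km/h.
Bearing = atan2(-497.72, -115.96) = 256.88° clockwise from north.

257°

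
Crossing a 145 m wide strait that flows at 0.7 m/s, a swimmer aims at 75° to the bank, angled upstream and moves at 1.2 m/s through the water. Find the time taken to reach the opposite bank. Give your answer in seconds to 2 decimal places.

The component of the swimmer's velocity perpendicular to the bank is 1.2 × sin 75° = 1.159 m/s.
The flow acts along the bank and has no component across it.
Time = 145 / 1.159 = 125.096 s.

125.10 s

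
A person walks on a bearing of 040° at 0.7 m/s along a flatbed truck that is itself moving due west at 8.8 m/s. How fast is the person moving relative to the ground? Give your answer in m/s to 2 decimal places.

Taking east as x and north as y: flatbed truck velocity = (-8.800, 0.000) m/s; person velocity relative to flatbed truck = (0.450, 0.536) m/s.
Velocity relative to ground = (-8.800, 0.000) + (0.450, 0.536) = (-8.350, 0.536) m/s.
Speed = |(-8.350, 0.536)| = 8.367 m/s.

8.37 m/s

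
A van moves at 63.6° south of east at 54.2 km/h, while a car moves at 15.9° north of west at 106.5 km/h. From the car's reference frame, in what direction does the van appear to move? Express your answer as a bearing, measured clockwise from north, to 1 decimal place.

Taking east as x and north as y: van velocity = (24.099, -48.548) km/h; car velocity = (-102.425, 29.177) km/h.
Velocity of van relative to car = (24.099, -48.548) − (-102.425, 29.177) = (126.525, -77.724) km/h.
Bearing = atan2(126.52, -77.72) = 121.56° clockwise from north.

121.6°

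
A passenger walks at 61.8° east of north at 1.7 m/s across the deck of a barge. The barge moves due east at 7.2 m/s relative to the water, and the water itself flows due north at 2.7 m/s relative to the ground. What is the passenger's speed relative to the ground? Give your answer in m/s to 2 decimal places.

9.38 m/s

In east/north components (m/s): passenger relative to barge = (1.498, 0.803); barge relative to water = (7.200, 0.000); water relative to ground = (0.000, 2.700).
Sum = (8.698, 3.503) m/s.
Speed = |(8.698, 3.503)| = 9.377 m/s.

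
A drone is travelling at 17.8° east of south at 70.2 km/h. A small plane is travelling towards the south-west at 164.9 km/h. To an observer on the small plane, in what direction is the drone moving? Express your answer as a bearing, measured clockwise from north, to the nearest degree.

070°

Taking east as x and north as y: drone velocity = (21.460, -66.839) km/h; small plane velocity = (-116.602, -116.602) km/h.
Velocity of drone relative to small plane = (21.460, -66.839) − (-116.602, -116.602) = (138.062, 49.762) km/h.
Bearing = atan2(138.06, 49.76) = 70.18° clockwise from north.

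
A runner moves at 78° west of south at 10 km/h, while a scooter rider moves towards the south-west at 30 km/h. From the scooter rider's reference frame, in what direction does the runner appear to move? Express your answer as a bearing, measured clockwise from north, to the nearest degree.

Taking east as x and north as y: runner velocity = (-9.781, -2.079) km/h; scooter rider velocity = (-21.213, -21.213) km/h.
Velocity of runner relative to scooter rider = (-9.781, -2.079) − (-21.213, -21.213) = (11.432, 19.134) km/h.
Bearing = atan2(11.43, 19.13) = 30.86° clockwise from north.

031°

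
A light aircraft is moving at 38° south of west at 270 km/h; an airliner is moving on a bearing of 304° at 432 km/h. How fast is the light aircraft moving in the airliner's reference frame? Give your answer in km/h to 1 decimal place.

Taking east as x and north as y: light aircraft velocity = (-212.763, -166.229) km/h; airliner velocity = (-358.144, 241.571) km/h.
Velocity of light aircraft relative to airliner = (-212.763, -166.229) − (-358.144, 241.571) = (145.381, -407.800) km/h.
Magnitude = |(145.381, -407.800)| = 432.939 km/h.

432.9 km/h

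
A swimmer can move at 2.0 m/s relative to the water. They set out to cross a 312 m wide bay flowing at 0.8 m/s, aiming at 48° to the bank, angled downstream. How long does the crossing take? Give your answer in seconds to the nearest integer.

The component of the swimmer's velocity perpendicular to the bank is 2.0 × sin 48° = 1.486 m/s.
The flow acts along the bank and has no component across it.
Time = 312 / 1.486 = 209.919 s.

210 s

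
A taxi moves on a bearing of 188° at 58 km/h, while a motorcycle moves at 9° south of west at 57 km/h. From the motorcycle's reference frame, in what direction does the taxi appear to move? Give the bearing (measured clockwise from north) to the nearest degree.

135°

Taking east as x and north as y: taxi velocity = (-8.072, -57.436) km/h; motorcycle velocity = (-56.298, -8.917) km/h.
Velocity of taxi relative to motorcycle = (-8.072, -57.436) − (-56.298, -8.917) = (48.226, -48.519) km/h.
Bearing = atan2(48.23, -48.52) = 135.17° clockwise from north.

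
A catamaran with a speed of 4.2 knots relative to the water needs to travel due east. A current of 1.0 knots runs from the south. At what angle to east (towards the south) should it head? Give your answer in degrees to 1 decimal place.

13.8°

The current pushes perpendicular to the desired track; the heading must have a component into the current equal to 1.0 knots: 4.2 sin θ = 1.0.
sin θ = 0.2381, so θ = 13.774°.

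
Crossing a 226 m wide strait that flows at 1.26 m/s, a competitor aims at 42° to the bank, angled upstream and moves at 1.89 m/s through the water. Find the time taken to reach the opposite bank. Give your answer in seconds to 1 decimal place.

The component of the competitor's velocity perpendicular to the bank is 1.89 × sin 42° = 1.265 m/s.
The flow acts along the bank and has no component across it.
Time = 226 / 1.265 = 178.705 s.

178.7 s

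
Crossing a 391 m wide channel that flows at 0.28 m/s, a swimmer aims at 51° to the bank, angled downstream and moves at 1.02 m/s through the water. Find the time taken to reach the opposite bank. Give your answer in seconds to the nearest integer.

The component of the swimmer's velocity perpendicular to the bank is 1.02 × sin 51° = 0.793 m/s.
Only the cross-stream component determines the crossing time; the current contributes nothing perpendicular to the bank.
Time = 391 / 0.793 = 493.258 s.

493 s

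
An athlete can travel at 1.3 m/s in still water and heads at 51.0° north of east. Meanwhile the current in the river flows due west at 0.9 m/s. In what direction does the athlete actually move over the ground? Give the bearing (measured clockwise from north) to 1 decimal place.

355.4°

Taking east as x and north as y: velocity relative to the water = (0.818, 1.010) m/s; the water relative to ground = (-0.900, 0.000) m/s.
Velocity relative to ground = (0.818, 1.010) + (-0.900, 0.000) = (-0.082, 1.010) m/s.
Bearing = atan2(-0.08, 1.01) = 355.37° clockwise from north.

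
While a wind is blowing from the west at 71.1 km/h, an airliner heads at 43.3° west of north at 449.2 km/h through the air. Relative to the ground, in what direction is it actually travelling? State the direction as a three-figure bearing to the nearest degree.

324°

Taking east as x and north as y: velocity relative to the air = (-308.070, 326.916) km/h; the air relative to ground = (71.100, 0.000) km/h.
Velocity relative to ground = (-308.070, 326.916) + (71.100, 0.000) = (-236.970, 326.916) km/h.
Bearing = atan2(-236.97, 326.92) = 324.06° clockwise from north.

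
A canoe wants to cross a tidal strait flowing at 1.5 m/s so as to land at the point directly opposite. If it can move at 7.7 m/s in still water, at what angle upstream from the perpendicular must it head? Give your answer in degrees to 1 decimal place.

To cancel the current, the upstream component of the canoe's velocity must equal the flow: 7.7 sin θ = 1.5.
sin θ = 1.5 / 7.7 = 0.1948.
θ = arcsin(0.1948) = 11.233°.

11.2°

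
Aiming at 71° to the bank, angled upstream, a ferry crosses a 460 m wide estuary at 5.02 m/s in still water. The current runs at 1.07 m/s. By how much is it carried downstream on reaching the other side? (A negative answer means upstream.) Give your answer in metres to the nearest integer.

Perpendicular speed = 4.747 m/s; crossing time = 460 / 4.747 = 96.913 s.
Net downstream speed = -0.564 m/s.
Drift = -0.564 × 96.913 = -54.693 m (upstream).

-55 m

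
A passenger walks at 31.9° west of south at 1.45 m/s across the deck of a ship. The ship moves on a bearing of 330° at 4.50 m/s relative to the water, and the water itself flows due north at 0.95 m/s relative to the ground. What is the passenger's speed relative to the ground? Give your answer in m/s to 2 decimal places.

In east/north components (m/s): passenger relative to ship = (-0.766, -1.231); ship relative to water = (-2.250, 3.897); water relative to ground = (0.000, 0.950).
Sum = (-3.016, 3.616) m/s.
Speed = |(-3.016, 3.616)| = 4.709 m/s.

4.71 m/s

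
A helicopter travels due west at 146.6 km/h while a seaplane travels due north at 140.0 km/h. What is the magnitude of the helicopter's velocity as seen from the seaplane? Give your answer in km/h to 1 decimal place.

202.7 km/h

Taking east as x and north as y: helicopter velocity = (-146.600, 0.000) km/h; seaplane velocity = (0.000, 140.000) km/h.
Velocity of helicopter relative to seaplane = (-146.600, 0.000) − (0.000, 140.000) = (-146.600, -140.000) km/h.
Magnitude = |(-146.600, -140.000)| = 202.711 km/h.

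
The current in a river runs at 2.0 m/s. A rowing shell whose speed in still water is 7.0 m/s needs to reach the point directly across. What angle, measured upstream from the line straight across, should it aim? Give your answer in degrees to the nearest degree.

17°

To cancel the current, the upstream component of the rowing shell's velocity must equal the flow: 7.0 sin θ = 2.0.
sin θ = 2.0 / 7.0 = 0.2857.
θ = arcsin(0.2857) = 16.602°.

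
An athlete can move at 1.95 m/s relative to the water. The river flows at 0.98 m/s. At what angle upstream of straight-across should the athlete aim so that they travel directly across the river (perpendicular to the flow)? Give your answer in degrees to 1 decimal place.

To cancel the current, the upstream component of the athlete's velocity must equal the flow: 1.95 sin θ = 0.98.
sin θ = 0.98 / 1.95 = 0.5026.
θ = arcsin(0.5026) = 30.170°.

30.2°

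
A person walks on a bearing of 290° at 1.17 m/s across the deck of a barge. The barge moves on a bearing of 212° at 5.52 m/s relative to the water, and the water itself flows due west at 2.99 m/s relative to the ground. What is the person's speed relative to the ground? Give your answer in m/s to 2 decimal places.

8.22 m/s

In east/north components (m/s): person relative to barge = (-1.099, 0.400); barge relative to water = (-2.925, -4.681); water relative to ground = (-2.990, 0.000).
Sum = (-7.015, -4.281) m/s.
Speed = |(-7.015, -4.281)| = 8.218 m/s.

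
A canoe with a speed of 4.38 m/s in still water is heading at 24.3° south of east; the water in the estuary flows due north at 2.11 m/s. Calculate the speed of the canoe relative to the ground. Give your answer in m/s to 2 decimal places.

Taking east as x and north as y: velocity relative to the water = (3.992, -1.802) m/s; the water relative to ground = (0.000, 2.110) m/s.
Velocity relative to ground = (3.992, -1.802) + (0.000, 2.110) = (3.992, 0.308) m/s.
Speed = |(3.992, 0.308)| = 4.004 m/s.

4.00 m/s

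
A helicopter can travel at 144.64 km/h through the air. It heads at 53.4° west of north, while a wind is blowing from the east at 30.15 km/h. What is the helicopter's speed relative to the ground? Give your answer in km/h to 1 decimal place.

Taking east as x and north as y: velocity relative to the air = (-116.120, 86.238) km/h; the air relative to ground = (-30.150, 0.000) km/h.
Velocity relative to ground = (-116.120, 86.238) + (-30.150, 0.000) = (-146.270, 86.238) km/h.
Speed = |(-146.270, 86.238)| = 169.799 km/h.

169.8 km/h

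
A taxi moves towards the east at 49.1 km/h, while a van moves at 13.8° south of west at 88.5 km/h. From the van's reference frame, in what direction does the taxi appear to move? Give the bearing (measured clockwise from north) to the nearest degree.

081°

Taking east as x and north as y: taxi velocity = (49.100, 0.000) km/h; van velocity = (-85.945, -21.110) km/h.
Velocity of taxi relative to van = (49.100, 0.000) − (-85.945, -21.110) = (135.045, 21.110) km/h.
Bearing = atan2(135.05, 21.11) = 81.12° clockwise from north.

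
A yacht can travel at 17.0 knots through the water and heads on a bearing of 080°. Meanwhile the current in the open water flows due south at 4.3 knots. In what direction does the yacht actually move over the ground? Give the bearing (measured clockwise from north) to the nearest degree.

Taking east as x and north as y: velocity relative to the water = (16.742, 2.952) knots; the water relative to ground = (0.000, -4.300) knots.
Velocity relative to ground = (16.742, 2.952) + (0.000, -4.300) = (16.742, -1.348) knots.
Bearing = atan2(16.74, -1.35) = 94.60° clockwise from north.

095°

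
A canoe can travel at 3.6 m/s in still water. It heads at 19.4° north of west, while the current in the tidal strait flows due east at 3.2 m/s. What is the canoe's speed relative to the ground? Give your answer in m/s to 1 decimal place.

1.2 m/s

Taking east as x and north as y: velocity relative to the water = (-3.396, 1.196) m/s; the water relative to ground = (3.200, 0.000) m/s.
Velocity relative to ground = (-3.396, 1.196) + (3.200, 0.000) = (-0.196, 1.196) m/s.
Speed = |(-0.196, 1.196)| = 1.212 m/s.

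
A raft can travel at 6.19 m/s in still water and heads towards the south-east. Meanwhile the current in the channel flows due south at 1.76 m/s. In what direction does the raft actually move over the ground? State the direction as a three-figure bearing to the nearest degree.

Taking east as x and north as y: velocity relative to the water = (4.377, -4.377) m/s; the water relative to ground = (0.000, -1.760) m/s.
Velocity relative to ground = (4.377, -4.377) + (0.000, -1.760) = (4.377, -6.137) m/s.
Bearing = atan2(4.38, -6.14) = 144.50° clockwise from north.

145°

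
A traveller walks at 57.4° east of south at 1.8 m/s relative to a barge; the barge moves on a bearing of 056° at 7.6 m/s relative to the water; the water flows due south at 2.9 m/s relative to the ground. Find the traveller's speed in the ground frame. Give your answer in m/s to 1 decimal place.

7.8 m/s

In east/north components (m/s): traveller relative to barge = (1.516, -0.970); barge relative to water = (6.301, 4.250); water relative to ground = (0.000, -2.900).
Sum = (7.817, 0.380) m/s.
Speed = |(7.817, 0.380)| = 7.826 m/s.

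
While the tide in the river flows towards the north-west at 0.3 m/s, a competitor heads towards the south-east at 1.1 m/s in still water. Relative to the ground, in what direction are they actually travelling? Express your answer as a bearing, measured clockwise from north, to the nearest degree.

Taking east as x and north as y: velocity relative to the water = (0.778, -0.778) m/s; the water relative to ground = (-0.212, 0.212) m/s.
Velocity relative to ground = (0.778, -0.778) + (-0.212, 0.212) = (0.566, -0.566) m/s.
Bearing = atan2(0.57, -0.57) = 135.00° clockwise from north.

135°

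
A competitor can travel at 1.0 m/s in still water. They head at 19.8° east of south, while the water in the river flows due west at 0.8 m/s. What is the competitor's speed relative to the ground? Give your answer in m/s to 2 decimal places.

1.05 m/s

Taking east as x and north as y: velocity relative to the water = (0.339, -0.941) m/s; the water relative to ground = (-0.800, 0.000) m/s.
Velocity relative to ground = (0.339, -0.941) + (-0.800, 0.000) = (-0.461, -0.941) m/s.
Speed = |(-0.461, -0.941)| = 1.048 m/s.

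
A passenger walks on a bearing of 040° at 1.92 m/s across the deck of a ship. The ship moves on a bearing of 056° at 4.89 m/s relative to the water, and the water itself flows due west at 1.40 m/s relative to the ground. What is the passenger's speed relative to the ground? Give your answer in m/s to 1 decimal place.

5.7 m/s

In east/north components (m/s): passenger relative to ship = (1.234, 1.471); ship relative to water = (4.054, 2.734); water relative to ground = (-1.400, 0.000).
Sum = (3.888, 4.205) m/s.
Speed = |(3.888, 4.205)| = 5.727 m/s.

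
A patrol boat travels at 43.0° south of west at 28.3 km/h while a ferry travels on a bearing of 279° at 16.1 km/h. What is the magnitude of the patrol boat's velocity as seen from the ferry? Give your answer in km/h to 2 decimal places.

22.34 km/h

Taking east as x and north as y: patrol boat velocity = (-20.697, -19.301) km/h; ferry velocity = (-15.902, 2.519) km/h.
Velocity of patrol boat relative to ferry = (-20.697, -19.301) − (-15.902, 2.519) = (-4.796, -21.819) km/h.
Magnitude = |(-4.796, -21.819)| = 22.340 km/h.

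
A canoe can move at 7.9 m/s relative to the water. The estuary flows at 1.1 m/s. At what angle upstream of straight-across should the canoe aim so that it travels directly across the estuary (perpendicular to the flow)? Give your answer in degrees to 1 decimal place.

8.0°

To cancel the current, the upstream component of the canoe's velocity must equal the flow: 7.9 sin θ = 1.1.
sin θ = 1.1 / 7.9 = 0.1392.
θ = arcsin(0.1392) = 8.004°.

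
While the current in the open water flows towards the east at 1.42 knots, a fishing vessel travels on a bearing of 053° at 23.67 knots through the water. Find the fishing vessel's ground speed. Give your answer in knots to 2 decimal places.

Taking east as x and north as y: velocity relative to the water = (18.904, 14.245) knots; the water relative to ground = (1.420, 0.000) knots.
Velocity relative to ground = (18.904, 14.245) + (1.420, 0.000) = (20.324, 14.245) knots.
Speed = |(20.324, 14.245)| = 24.819 knots.

24.82 knots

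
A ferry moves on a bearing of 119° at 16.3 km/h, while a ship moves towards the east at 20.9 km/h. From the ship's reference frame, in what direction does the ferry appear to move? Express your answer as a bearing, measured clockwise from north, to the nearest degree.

220°

Taking east as x and north as y: ferry velocity = (14.256, -7.902) km/h; ship velocity = (20.900, 0.000) km/h.
Velocity of ferry relative to ship = (14.256, -7.902) − (20.900, 0.000) = (-6.644, -7.902) km/h.
Bearing = atan2(-6.64, -7.90) = 220.05° clockwise from north.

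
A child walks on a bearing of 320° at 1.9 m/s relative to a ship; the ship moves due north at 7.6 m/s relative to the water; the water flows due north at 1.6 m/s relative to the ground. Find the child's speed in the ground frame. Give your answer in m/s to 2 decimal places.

In east/north components (m/s): child relative to ship = (-1.221, 1.455); ship relative to water = (0.000, 7.600); water relative to ground = (0.000, 1.600).
Sum = (-1.221, 10.655) m/s.
Speed = |(-1.221, 10.655)| = 10.725 m/s.

10.73 m/s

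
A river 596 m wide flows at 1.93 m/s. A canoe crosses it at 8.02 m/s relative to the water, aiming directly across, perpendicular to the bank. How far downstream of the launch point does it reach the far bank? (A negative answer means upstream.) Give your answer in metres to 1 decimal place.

Perpendicular speed = 8.020 m/s; crossing time = 596 / 8.020 = 74.314 s.
Net downstream speed = 1.930 m/s.
Drift = 1.930 × 74.314 = 143.426 m (downstream).

143.4 m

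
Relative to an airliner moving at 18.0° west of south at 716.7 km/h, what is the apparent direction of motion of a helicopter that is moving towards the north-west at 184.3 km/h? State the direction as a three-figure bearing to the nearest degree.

Taking east as x and north as y: helicopter velocity = (-130.320, 130.320) km/h; airliner velocity = (-221.472, -681.622) km/h.
Velocity of helicopter relative to airliner = (-130.320, 130.320) − (-221.472, -681.622) = (91.153, 811.942) km/h.
Bearing = atan2(91.15, 811.94) = 6.41° clockwise from north.

006°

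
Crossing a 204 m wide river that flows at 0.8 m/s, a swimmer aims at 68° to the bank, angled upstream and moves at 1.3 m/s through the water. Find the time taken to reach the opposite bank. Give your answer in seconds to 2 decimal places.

169.25 s

The component of the swimmer's velocity perpendicular to the bank is 1.3 × sin 68° = 1.205 m/s.
The current is parallel to the bank, so it does not affect the crossing time.
Time = 204 / 1.205 = 169.247 s.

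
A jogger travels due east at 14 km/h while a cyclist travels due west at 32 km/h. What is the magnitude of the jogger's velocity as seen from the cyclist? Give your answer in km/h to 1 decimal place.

Taking east as x and north as y: jogger velocity = (14.000, 0.000) km/h; cyclist velocity = (-32.000, 0.000) km/h.
Velocity of jogger relative to cyclist = (14.000, 0.000) − (-32.000, 0.000) = (46.000, 0.000) km/h.
Magnitude = |(46.000, 0.000)| = 46.000 km/h.

46.0 km/h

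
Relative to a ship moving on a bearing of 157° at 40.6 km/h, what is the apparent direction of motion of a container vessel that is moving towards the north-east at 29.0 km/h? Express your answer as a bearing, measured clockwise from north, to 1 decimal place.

Taking east as x and north as y: container vessel velocity = (20.506, 20.506) km/h; ship velocity = (15.864, -37.372) km/h.
Velocity of container vessel relative to ship = (20.506, 20.506) − (15.864, -37.372) = (4.642, 57.879) km/h.
Bearing = atan2(4.64, 57.88) = 4.59° clockwise from north.

004.6°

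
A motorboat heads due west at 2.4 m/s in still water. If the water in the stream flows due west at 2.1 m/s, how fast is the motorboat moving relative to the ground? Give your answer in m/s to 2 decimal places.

4.50 m/s

Taking east as x and north as y: velocity relative to the water = (-2.400, 0.000) m/s; the water relative to ground = (-2.100, 0.000) m/s.
Velocity relative to ground = (-2.400, 0.000) + (-2.100, 0.000) = (-4.500, 0.000) m/s.
Speed = |(-4.500, 0.000)| = 4.500 m/s.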